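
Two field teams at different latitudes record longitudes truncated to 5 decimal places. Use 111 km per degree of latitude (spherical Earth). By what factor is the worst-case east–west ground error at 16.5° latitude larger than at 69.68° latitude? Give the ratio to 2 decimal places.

2.76

Truncating at 5 decimal places can drop up to a full unit in the last place, so the longitude may be off by as much as 1e-05°.
Error at 16.5° = 1e-05° × 111000 × cos 16.5° ≈ 1.11 × 0.9588 = 1.0643 m.
At 69.68°: 1e-05° × 111000 × cos 69.68° = 1e-05 × 111000 × 0.3473 ≈ 0.38546 m.
Ratio: 1.0643 / 0.38546 = cos 16.5° / cos 69.68° ≈ 2.7611.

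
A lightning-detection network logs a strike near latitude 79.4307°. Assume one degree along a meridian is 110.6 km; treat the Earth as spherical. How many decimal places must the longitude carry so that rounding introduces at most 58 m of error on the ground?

At 79.4307° one degree of longitude covers 110600 × cos 79.4307° ≈ 110600 × 0.1834 ≈ 20286.8 m.
N decimal places → at most half a unit in the last place, 0.5 × 10⁻ᴺ° = 20286.8/2 × 10⁻ᴺ m.
Need 0.5 × 20286.8 × 10⁻ᴺ ≤ 58 → 10⁻ᴺ ≤ 5.718e-03, so N ≥ 2.24.
So 3 decimal places suffice (10.1 m); 2 would allow up to 101 m.

3 decimal places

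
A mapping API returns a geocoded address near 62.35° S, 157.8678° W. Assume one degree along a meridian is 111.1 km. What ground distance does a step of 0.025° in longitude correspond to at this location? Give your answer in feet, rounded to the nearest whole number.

One degree of longitude here spans 111100 × cos 62.35° = 111100 × 0.4641 ≈ 51558.1 m; 0.025° of that is 1288.95 m.
Converting: 1288.95 m × 3.2808 ft/m ≈ 4228.8 ft.

4229 feet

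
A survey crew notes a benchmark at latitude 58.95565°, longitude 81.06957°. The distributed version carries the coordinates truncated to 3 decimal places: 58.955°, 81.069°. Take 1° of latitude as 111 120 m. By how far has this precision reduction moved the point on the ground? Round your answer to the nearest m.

79 m

Δlat = 58.95565 − 58.955 = +0.00065°; Δlon = 81.06957 − 81.069 = +0.00057°.
North–south shift: 0.00065 × 111120 = 72.228 m.
East–west at this latitude: 0.00057° × 111120 × cos 58.955° ≈ 0.00057 × 57305.8 = 32.6643 m.
Combined displacement = (72.228² + 32.6643²)^½ ≈ 79.2707 m.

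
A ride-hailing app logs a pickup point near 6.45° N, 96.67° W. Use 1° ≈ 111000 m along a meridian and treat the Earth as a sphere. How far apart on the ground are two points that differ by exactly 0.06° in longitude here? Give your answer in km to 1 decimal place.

At 6.45° a degree of longitude is 111000 × cos 6.45° ≈ 110297 m, so 0.06° corresponds to 6617.84 m.
That is 6617.84 m = 6.6178 km.

6.6 km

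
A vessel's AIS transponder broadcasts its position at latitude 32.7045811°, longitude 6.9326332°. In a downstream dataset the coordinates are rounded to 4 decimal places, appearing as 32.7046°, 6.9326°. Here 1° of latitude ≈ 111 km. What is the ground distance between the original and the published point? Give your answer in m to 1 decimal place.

3.7 m

Δlat = 32.7045811 − 32.7046 = -0.0000189°; Δlon = 6.9326332 − 6.9326 = +0.0000332°.
N–S: -0.0000189° × 111000 m/° = -2.0979 m.
E–W at 32.7046°: 0.0000332° × 111000 × cos 32.7046° = 0.0000332 × 111000 × 0.8415 ≈ 3.10098 m.
Combined displacement = (2.0979² + 3.10098²)^½ ≈ 3.74396 m.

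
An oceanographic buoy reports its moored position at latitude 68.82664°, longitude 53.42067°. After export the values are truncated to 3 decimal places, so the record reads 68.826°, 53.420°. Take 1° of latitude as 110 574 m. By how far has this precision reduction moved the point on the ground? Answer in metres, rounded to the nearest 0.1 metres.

75.7 metres

Δlat = 68.82664 − 68.826 = +0.00064°; Δlon = 53.42067 − 53.420 = +0.00067°.
North–south shift: 0.00064 × 110574 = 70.7674 m.
East–west at this latitude: 0.00067° × 110574 × cos 68.826° ≈ 0.00067 × 39939.5 = 26.7595 m.
Distance: √(70.7674² + 26.7595²) ≈ 75.6577 m.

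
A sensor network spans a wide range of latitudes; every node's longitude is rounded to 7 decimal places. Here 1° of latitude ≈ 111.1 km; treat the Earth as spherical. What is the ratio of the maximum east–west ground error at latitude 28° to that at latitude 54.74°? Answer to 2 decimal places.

Rounding to 7 decimal places leaves the longitude within ±5e-08° of the true value.
Error at 28° = 5e-08° × 111100 × cos 28° ≈ 0.005555 × 0.8829 = 0.0049048 m.
At 54.74°: 5e-08° × 111100 × cos 54.74° = 5e-08 × 111100 × 0.5773 ≈ 0.0032068 m.
The ratio reduces to cos 28° / cos 54.74° = 0.8829/0.5773 ≈ 1.5295.

1.53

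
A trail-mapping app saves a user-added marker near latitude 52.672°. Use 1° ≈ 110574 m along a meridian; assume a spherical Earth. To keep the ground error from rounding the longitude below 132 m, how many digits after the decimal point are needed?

At 52.672° one degree of longitude covers 110574 × cos 52.672° ≈ 110574 × 0.6064 ≈ 67049.5 m.
N decimal places → at most half a unit in the last place, 0.5 × 10⁻ᴺ° = 67049.5/2 × 10⁻ᴺ m.
Need 0.5 × 67049.5 × 10⁻ᴺ ≤ 132 → 10⁻ᴺ ≤ 3.937e-03, so N ≥ 2.40.
N = 2 would give 335 m (too coarse); N = 3 gives 33.5 m ≤ 132 m.

3 decimal places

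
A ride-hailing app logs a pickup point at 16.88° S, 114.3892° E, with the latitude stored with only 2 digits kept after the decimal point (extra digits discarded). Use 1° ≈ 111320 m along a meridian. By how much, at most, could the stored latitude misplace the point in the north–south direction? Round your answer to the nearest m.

1113 m

Truncating at 2 decimal places can drop up to a full unit in the last place, so the latitude may be off by as much as 0.01°.
So the N–S error is at most 0.01 × 111320 = 1113.2 m.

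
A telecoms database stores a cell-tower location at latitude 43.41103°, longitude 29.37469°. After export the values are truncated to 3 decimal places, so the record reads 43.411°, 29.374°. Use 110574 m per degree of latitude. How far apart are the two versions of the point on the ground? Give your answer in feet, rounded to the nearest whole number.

182 feet

The latitude changed by +0.00003° and the longitude by +0.00069°.
N–S: 0.00003° × 110574 m/° = 3.31722 m.
E–W at 43.411°: 0.00069° × 110574 × cos 43.411° = 0.00069 × 110574 × 0.7264 ≈ 55.4247 m.
Distance: √(3.31722² + 55.4247²) ≈ 55.5239 m.
Converting: 55.5239 m × 3.2808 ft/m ≈ 182.17 ft.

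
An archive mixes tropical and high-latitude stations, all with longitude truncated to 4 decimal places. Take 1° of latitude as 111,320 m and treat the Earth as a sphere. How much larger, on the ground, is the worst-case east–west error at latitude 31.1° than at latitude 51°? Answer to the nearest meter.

3 meters

Truncating at 4 decimal places can drop up to a full unit in the last place, so the longitude may be off by as much as 0.0001°.
At 31.1°: 0.0001° × 111320 × cos 31.1° = 0.0001 × 111320 × 0.8563 ≈ 9.532 m.
Error at 51° = 0.0001° × 111320 × cos 51° ≈ 11.132 × 0.6293 = 7.0056 m.
So the lower-latitude error exceeds the higher by 9.532 − 7.0056 = 2.5264 m.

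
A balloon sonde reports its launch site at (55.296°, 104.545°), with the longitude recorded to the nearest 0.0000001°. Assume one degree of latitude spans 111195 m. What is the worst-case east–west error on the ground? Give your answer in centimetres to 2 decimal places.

0.32 centimetres

Rounding to 7 decimal places leaves the longitude within ±5e-08° of the true value.
One degree of longitude at 55.296° is 111195 × cos 55.296° ≈ 111195 × 0.5693 = 63307.4 m.
So at most 5e-08° × 63307.4 ≈ 0.00316537 m east–west.
That is 0.00316537 m = 0.31654 cm.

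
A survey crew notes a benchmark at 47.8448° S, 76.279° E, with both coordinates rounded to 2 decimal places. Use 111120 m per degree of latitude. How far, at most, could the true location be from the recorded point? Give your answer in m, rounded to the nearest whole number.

Rounding to 2 decimal places leaves each coordinate within ±0.005° of the true value.
North–south component: 0.005° × 111120 = 555.6 m.
Longitude error → 0.005 × 111120 × cos 47.8448° = 0.005 × 111120 × 0.6711 ≈ 372.886 m.
The two errors are perpendicular, so the maximum displacement is √(555.6² + 372.886²) ≈ 669.13 m.

669 m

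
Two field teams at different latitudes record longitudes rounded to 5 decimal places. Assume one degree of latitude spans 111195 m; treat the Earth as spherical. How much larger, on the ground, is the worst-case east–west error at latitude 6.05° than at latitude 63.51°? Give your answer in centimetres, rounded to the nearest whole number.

Rounding to 5 decimal places leaves the longitude within ±5e-06° of the true value.
Error at 6.05° = 5e-06° × 111195 × cos 6.05° ≈ 0.55597 × 0.9944 = 0.55288 m.
At 63.51°: 5e-06° × 111195 × cos 63.51° = 5e-06 × 111195 × 0.4460 ≈ 0.24799 m.
So the lower-latitude error exceeds the higher by 0.55288 − 0.24799 = 0.30489 m.
That is 0.30489 m = 30.489 cm.

30 centimetres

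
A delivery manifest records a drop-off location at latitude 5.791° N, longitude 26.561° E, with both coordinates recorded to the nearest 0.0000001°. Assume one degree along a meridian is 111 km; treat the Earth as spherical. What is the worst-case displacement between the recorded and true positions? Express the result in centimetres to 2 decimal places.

Rounding to 7 decimal places leaves each coordinate within ±5e-08° of the true value.
North–south component: 5e-08° × 111000 = 0.00555 m.
E–W at 5.791°: 5e-08° × 111000 × cos 5.791° = 5e-08 × 111000 × 0.9949 ≈ 0.00552168 m.
Worst case both components are at the extreme and orthogonal: √(0.00555² + 0.00552168²) ≈ 0.00782888 m.
That is 0.00782888 m = 0.78289 cm.

0.78 centimetres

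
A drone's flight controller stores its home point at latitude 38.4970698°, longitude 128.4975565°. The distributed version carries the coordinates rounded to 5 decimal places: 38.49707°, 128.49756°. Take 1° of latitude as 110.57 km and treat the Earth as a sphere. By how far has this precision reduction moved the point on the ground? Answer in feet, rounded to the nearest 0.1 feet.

The latitude changed by -0.0000002° and the longitude by -0.0000035°.
North–south shift: -0.0000002 × 110570 = -0.022114 m.
East–west at this latitude: -0.0000035° × 110570 × cos 38.4971° ≈ -0.0000035 × 86536.5 = -0.302878 m.
Combined displacement = (0.022114² + 0.302878²)^½ ≈ 0.303684 m.
In feet: 0.303684 m ÷ 0.3048 ≈ 0.99634 ft.

1.0 feet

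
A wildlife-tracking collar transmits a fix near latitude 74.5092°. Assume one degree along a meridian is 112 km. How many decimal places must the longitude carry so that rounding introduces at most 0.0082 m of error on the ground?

At 74.5092° one degree of longitude covers 112000 × cos 74.5092° ≈ 112000 × 0.2671 ≈ 29913.4 m.
Rounding to N decimal places gives at most 0.5 × 10⁻ᴺ degrees of error, i.e. 0.5 × 10⁻ᴺ × 29913.4 m.
Setting 14956.7 × 10⁻ᴺ ≤ 0.0082 gives 10ᴺ ≥ 1.824e+06, i.e. N ≥ 6.26.
So 7 decimal places suffice (0.0015 m); 6 would allow up to 0.015 m.

7 decimal places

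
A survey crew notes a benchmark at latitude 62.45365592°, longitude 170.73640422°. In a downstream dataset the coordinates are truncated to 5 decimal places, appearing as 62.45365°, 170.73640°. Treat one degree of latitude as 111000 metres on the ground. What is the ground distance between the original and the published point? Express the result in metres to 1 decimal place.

The latitude changed by +0.00000592° and the longitude by +0.00000422°.
North–south shift: 0.00000592 × 111000 = 0.65712 m.
East–west at this latitude: 0.00000422° × 111000 × cos 62.4537° ≈ 0.00000422 × 51333.7 = 0.216628 m.
Combined displacement = (0.65712² + 0.216628²)^½ ≈ 0.691906 m.

0.7 metres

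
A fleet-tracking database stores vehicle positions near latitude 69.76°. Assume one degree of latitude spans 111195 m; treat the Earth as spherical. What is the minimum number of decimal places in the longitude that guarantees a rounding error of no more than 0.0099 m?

At 69.76° one degree of longitude covers 111195 × cos 69.76° ≈ 111195 × 0.3460 ≈ 38468.3 m.
N decimal places → at most half a unit in the last place, 0.5 × 10⁻ᴺ° = 38468.3/2 × 10⁻ᴺ m.
Setting 19234.1 × 10⁻ᴺ ≤ 0.0099 gives 10ᴺ ≥ 1.943e+06, i.e. N ≥ 6.29.
So 7 decimal places suffice (0.00192 m); 6 would allow up to 0.0192 m.

7 decimal places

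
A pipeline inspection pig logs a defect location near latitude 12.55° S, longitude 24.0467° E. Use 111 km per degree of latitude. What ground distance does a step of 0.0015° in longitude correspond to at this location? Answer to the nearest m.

At 12.55° a degree of longitude is 111000 × cos 12.55° ≈ 108348 m, so 0.0015° corresponds to 162.522 m.

163 m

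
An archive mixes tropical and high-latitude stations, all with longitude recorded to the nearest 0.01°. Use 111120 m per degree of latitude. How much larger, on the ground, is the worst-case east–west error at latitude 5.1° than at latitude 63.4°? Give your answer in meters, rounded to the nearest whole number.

Rounding to 2 decimal places leaves the longitude within ±0.005° of the true value.
Error at 5.1° = 0.005° × 111120 × cos 5.1° ≈ 555.6 × 0.9960 = 553.4 m.
At 63.4°: 0.005° × 111120 × cos 63.4° = 0.005 × 111120 × 0.4478 ≈ 248.77 m.
Difference: 553.4 − 248.77 = 304.63 m.

305 meters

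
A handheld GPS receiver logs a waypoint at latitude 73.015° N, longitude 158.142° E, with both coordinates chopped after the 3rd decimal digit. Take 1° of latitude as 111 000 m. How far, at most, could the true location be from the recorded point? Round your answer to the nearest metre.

116 metres

Truncating at 3 decimal places can drop up to a full unit in the last place, so each coordinate may be off by as much as 0.001°.
Latitude error → 0.001 × 111000 = 111 m along the meridian.
East–west component at 73.015°: 0.001° × 111000 × cos 73.015° ≈ 0.001 × 32425.5 ≈ 32.4255 m.
Worst case both components are at the extreme and orthogonal: √(111² + 32.4255²) ≈ 115.639 m.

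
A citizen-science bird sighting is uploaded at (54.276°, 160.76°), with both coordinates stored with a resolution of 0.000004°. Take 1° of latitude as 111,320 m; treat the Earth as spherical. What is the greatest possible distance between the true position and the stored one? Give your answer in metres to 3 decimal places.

0.258 metres

With a 0.000004° grid the true value lies within half a step, ±0.000004°/2 = ±2e-06°, of the stored one.
Latitude error → 2e-06 × 111320 = 0.22264 m along the meridian.
Longitude error → 2e-06 × 111320 × cos 54.276° = 2e-06 × 111320 × 0.5839 ≈ 0.129995 m.
Combining orthogonally: (0.22264² + 0.129995²)^½ ≈ 0.257813 m.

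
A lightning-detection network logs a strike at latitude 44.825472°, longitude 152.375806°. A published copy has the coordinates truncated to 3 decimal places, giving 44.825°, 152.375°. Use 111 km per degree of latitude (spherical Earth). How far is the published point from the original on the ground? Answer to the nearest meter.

The latitude changed by +0.000472° and the longitude by +0.000806°.
North–south shift: 0.000472 × 111000 = 52.392 m.
East–west at this latitude: 0.000806° × 111000 × cos 44.825° ≈ 0.000806 × 78728.2 = 63.4549 m.
Hypotenuse of the two orthogonal shifts: √(52.392² + 63.4549²) = 82.2888 m.

82 meters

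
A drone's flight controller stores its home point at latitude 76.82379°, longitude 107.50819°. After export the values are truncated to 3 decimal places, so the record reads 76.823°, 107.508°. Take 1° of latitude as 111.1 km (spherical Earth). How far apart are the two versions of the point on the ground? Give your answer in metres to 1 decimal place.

87.9 metres

Δlat = 76.82379 − 76.823 = +0.00079°; Δlon = 107.50819 − 107.508 = +0.00019°.
North–south shift: 0.00079 × 111100 = 87.769 m.
E–W at 76.823°: 0.00019° × 111100 × cos 76.823° = 0.00019 × 111100 × 0.2280 ≈ 4.81201 m.
Distance: √(87.769² + 4.81201²) ≈ 87.9008 m.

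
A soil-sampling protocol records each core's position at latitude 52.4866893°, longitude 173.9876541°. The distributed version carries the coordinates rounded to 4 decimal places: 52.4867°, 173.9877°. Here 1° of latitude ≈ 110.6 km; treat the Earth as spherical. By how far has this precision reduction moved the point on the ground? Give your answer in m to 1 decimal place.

The latitude changed by -0.0000107° and the longitude by -0.0000459°.
North–south shift: -0.0000107 × 110600 = -1.18342 m.
East–west at this latitude: -0.0000459° × 110600 × cos 52.4867° ≈ -0.0000459 × 67349.4 = -3.09134 m.
Hypotenuse of the two orthogonal shifts: √(1.18342² + 3.09134²) = 3.31011 m.

3.3 m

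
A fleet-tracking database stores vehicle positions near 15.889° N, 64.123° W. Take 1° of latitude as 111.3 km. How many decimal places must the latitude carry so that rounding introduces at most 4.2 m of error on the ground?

5 decimal places

One degree of latitude covers 111300 m.
N decimal places → at most half a unit in the last place, 0.5 × 10⁻ᴺ° = 111300/2 × 10⁻ᴺ m.
Setting 55650 × 10⁻ᴺ ≤ 4.2 gives 10ᴺ ≥ 1.325e+04, i.e. N ≥ 4.12.
So 5 decimal places suffice (0.556 m); 4 would allow up to 5.57 m.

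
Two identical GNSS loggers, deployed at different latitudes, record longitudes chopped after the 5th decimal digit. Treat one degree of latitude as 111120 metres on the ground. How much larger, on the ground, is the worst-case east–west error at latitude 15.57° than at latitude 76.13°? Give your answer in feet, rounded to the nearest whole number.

3 feet

Truncating at 5 decimal places can drop up to a full unit in the last place, so the longitude may be off by as much as 1e-05°.
At 15.57°: 1e-05° × 111120 × cos 15.57° = 1e-05 × 111120 × 0.9633 ≈ 1.0704 m.
Error at 76.13° = 1e-05° × 111120 × cos 76.13° ≈ 1.1112 × 0.2397 = 0.26638 m.
Difference: 1.0704 − 0.26638 = 0.80405 m.
In feet: 0.804046 m ÷ 0.3048 ≈ 2.6379 ft.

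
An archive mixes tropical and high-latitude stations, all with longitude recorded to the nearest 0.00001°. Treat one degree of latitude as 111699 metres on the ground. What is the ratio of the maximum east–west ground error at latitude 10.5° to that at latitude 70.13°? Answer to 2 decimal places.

Rounding to 5 decimal places leaves the longitude within ±5e-06° of the true value.
Error at 10.5° = 5e-06° × 111699 × cos 10.5° ≈ 0.5585 × 0.9833 = 0.54914 m.
Error at 70.13° = 5e-06° × 111699 × cos 70.13° ≈ 0.5585 × 0.3399 = 0.18983 m.
Ratio: 0.54914 / 0.18983 = cos 10.5° / cos 70.13° ≈ 2.8929.

2.89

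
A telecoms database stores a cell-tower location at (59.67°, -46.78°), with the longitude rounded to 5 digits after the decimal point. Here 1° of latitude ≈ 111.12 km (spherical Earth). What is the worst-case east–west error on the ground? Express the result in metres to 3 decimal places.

Rounding to 5 decimal places leaves the longitude within ±5e-06° of the true value.
Parallels shrink by cos φ, so at 59.67° a degree of longitude is 111120 × 0.5050 ≈ 56113.3 m.
So at most 5e-06° × 56113.3 ≈ 0.280567 m east–west.

0.281 metres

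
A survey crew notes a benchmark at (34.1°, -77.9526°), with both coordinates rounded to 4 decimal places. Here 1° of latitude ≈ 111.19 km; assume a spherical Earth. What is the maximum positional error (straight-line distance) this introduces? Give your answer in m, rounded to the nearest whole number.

Rounding to 4 decimal places leaves each coordinate within ±5e-05° of the true value.
N–S: 5e-05° × 111190 m/° = 5.5595 m.
E–W at 34.1°: 5e-05° × 111190 × cos 34.1° = 5e-05 × 111190 × 0.8281 ≈ 4.6036 m.
The two errors are perpendicular, so the maximum displacement is √(5.5595² + 4.6036²) ≈ 7.21812 m.

7 m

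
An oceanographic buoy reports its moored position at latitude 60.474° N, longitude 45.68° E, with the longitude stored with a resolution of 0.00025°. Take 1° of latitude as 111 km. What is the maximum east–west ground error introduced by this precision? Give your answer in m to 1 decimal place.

With a 0.00025° grid the true value lies within half a step, ±0.00025°/2 = ±0.000125°, of the stored one.
One degree of longitude at 60.474° is 111000 × cos 60.474° ≈ 111000 × 0.4928 = 54702.8 m.
So at most 0.000125° × 54702.8 ≈ 6.83786 m east–west.

6.8 m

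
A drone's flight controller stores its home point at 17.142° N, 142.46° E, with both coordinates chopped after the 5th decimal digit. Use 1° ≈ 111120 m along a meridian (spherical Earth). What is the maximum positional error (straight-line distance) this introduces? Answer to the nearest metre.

Truncating at 5 decimal places can drop up to a full unit in the last place, so each coordinate may be off by as much as 1e-05°.
Latitude error → 1e-05 × 111120 = 1.1112 m along the meridian.
E–W at 17.142°: 1e-05° × 111120 × cos 17.142° = 1e-05 × 111120 × 0.9556 ≈ 1.06184 m.
Worst case both components are at the extreme and orthogonal: √(1.1112² + 1.06184²) ≈ 1.53697 m.

2 metres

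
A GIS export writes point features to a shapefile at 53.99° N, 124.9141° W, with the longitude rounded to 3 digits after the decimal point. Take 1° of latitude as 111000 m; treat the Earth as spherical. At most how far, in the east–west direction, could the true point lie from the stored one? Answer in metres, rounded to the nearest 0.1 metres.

Rounding to 3 decimal places leaves the longitude within ±0.0005° of the true value.
One degree of longitude at 53.99° is 111000 × cos 53.99° ≈ 111000 × 0.5879 = 65259.8 m.
So at most 0.0005° × 65259.8 ≈ 32.6299 m east–west.

32.6 metres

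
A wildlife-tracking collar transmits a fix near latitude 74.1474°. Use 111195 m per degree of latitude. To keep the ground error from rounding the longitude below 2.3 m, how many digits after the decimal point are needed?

At 74.1474° one degree of longitude covers 111195 × cos 74.1474° ≈ 111195 × 0.2732 ≈ 30374.4 m.
Rounding to N decimal places gives at most 0.5 × 10⁻ᴺ degrees of error, i.e. 0.5 × 10⁻ᴺ × 30374.4 m.
Setting 15187.2 × 10⁻ᴺ ≤ 2.3 gives 10ᴺ ≥ 6603, i.e. N ≥ 3.82.
At 3 places the error can reach 15.2 m, but 4 places keeps it to 1.52 m.

4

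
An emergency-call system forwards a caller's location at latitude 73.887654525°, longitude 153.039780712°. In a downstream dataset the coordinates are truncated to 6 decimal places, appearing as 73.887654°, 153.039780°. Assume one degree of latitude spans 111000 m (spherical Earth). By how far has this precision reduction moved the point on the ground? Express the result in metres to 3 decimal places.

Δlat = 73.887654525 − 73.887654 = +0.000000525°; Δlon = 153.039780712 − 153.039780 = +0.000000712°.
North–south shift: 0.000000525 × 111000 = 0.058275 m.
East–west at this latitude: 0.000000712° × 111000 × cos 73.8877° ≈ 0.000000712 × 30804.9 = 0.0219331 m.
Hypotenuse of the two orthogonal shifts: √(0.058275² + 0.0219331²) = 0.0622659 m.

0.062 metres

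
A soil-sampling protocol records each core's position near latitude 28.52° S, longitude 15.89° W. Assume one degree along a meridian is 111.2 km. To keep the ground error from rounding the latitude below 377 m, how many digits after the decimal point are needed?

3 decimal places

One degree of latitude covers 111200 m.
With N decimal places the half-ulp bound is 0.5·10⁻ᴺ°, or 0.5·10⁻ᴺ × 111200 m on the ground.
Setting 55600 × 10⁻ᴺ ≤ 377 gives 10ᴺ ≥ 147.5, i.e. N ≥ 2.17.
So 3 decimal places suffice (55.6 m); 2 would allow up to 556 m.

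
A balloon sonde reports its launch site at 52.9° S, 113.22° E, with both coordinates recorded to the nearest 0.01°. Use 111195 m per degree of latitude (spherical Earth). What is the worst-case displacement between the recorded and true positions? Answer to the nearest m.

Rounding to 2 decimal places leaves each coordinate within ±0.005° of the true value.
North–south component: 0.005° × 111195 = 555.975 m.
Longitude error → 0.005 × 111195 × cos 52.9° = 0.005 × 111195 × 0.6032 ≈ 335.369 m.
Worst case both components are at the extreme and orthogonal: √(555.975² + 335.369²) ≈ 649.292 m.

649 m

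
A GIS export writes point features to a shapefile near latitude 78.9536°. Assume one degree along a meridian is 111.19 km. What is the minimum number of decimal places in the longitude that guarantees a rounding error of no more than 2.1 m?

4 decimal places

At 78.9536° one degree of longitude covers 111190 × cos 78.9536° ≈ 111190 × 0.1916 ≈ 21304.4 m.
Rounding to N decimal places gives at most 0.5 × 10⁻ᴺ degrees of error, i.e. 0.5 × 10⁻ᴺ × 21304.4 m.
Need 0.5 × 21304.4 × 10⁻ᴺ ≤ 2.1 → 10⁻ᴺ ≤ 1.971e-04, so N ≥ 3.71.
So 4 decimal places suffice (1.07 m); 3 would allow up to 10.7 m.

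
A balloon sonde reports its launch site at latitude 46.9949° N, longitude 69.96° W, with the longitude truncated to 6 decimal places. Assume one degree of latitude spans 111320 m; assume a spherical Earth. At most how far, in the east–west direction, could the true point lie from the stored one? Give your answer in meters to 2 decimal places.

Truncating at 6 decimal places can drop up to a full unit in the last place, so the longitude may be off by as much as 1e-06°.
At latitude 46.9949° a degree of longitude spans 111320 m × cos 46.9949° = 111320 × 0.6821 ≈ 75927.3 m.
Maximum E–W displacement: 1e-06 × 75927.3 = 0.0759273 m.

0.08 meters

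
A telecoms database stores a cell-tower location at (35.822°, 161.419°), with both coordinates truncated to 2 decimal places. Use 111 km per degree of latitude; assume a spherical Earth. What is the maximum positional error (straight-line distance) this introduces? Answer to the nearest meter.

1429 meters

Truncating at 2 decimal places can drop up to a full unit in the last place, so each coordinate may be off by as much as 0.01°.
N–S: 0.01° × 111000 m/° = 1110 m.
E–W at 35.822°: 0.01° × 111000 × cos 35.822° = 0.01 × 111000 × 0.8108 ≈ 900.031 m.
Worst case both components are at the extreme and orthogonal: √(1110² + 900.031²) ≈ 1429.04 m.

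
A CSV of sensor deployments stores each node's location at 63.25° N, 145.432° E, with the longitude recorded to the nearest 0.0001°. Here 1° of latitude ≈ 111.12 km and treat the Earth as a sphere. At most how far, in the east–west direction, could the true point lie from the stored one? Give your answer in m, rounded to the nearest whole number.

3 m

Rounding to 4 decimal places leaves the longitude within ±5e-05° of the true value.
One degree of longitude at 63.25° is 111120 × cos 63.25° ≈ 111120 × 0.4501 = 50014.9 m.
So at most 5e-05° × 50014.9 ≈ 2.50075 m east–west.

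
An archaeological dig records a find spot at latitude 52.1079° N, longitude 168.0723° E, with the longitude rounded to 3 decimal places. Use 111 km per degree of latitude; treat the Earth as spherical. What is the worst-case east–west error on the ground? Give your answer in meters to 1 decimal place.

Rounding to 3 decimal places leaves the longitude within ±0.0005° of the true value.
One degree of longitude at 52.1079° is 111000 × cos 52.1079° ≈ 111000 × 0.6142 = 68173.6 m.
Maximum E–W displacement: 0.0005 × 68173.6 = 34.0868 m.

34.1 meters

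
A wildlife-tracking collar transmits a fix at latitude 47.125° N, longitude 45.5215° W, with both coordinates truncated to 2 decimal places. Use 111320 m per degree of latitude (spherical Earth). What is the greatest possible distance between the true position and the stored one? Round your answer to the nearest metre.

Truncating at 2 decimal places can drop up to a full unit in the last place, so each coordinate may be off by as much as 0.01°.
North–south component: 0.01° × 111320 = 1113.2 m.
E–W at 47.125°: 0.01° × 111320 × cos 47.125° = 0.01 × 111320 × 0.6804 ≈ 757.423 m.
The two errors are perpendicular, so the maximum displacement is √(1113.2² + 757.423²) ≈ 1346.44 m.

1346 metres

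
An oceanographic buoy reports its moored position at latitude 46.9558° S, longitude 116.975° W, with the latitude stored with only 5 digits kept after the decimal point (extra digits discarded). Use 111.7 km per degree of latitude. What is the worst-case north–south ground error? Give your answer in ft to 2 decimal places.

Truncating at 5 decimal places can drop up to a full unit in the last place, so the latitude may be off by as much as 1e-05°.
North–south distance: 1e-05° × 111700 m/° = 1.117 m.
In feet: 1.117 m ÷ 0.3048 ≈ 3.6647 ft.

3.66 ft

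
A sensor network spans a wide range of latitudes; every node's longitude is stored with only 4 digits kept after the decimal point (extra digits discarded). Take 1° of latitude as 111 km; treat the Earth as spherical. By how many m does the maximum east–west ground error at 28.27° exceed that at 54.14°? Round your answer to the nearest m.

Truncating at 4 decimal places can drop up to a full unit in the last place, so the longitude may be off by as much as 0.0001°.
At 28.27°: 0.0001° × 111000 × cos 28.27° = 0.0001 × 111000 × 0.8807 ≈ 9.7761 m.
Error at 54.14° = 0.0001° × 111000 × cos 54.14° ≈ 11.1 × 0.5858 = 6.5025 m.
Difference: 9.7761 − 6.5025 = 3.2736 m.

3 m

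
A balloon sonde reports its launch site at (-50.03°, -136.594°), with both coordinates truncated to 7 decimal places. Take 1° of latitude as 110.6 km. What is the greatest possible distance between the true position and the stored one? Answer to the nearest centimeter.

Truncating at 7 decimal places can drop up to a full unit in the last place, so each coordinate may be off by as much as 1e-07°.
Latitude error → 1e-07 × 110600 = 0.01106 m along the meridian.
East–west component at 50.03°: 1e-07° × 110600 × cos 50.03° ≈ 1e-07 × 71047.9 ≈ 0.00710479 m.
Worst case both components are at the extreme and orthogonal: √(0.01106² + 0.00710479²) ≈ 0.0131454 m.
That is 0.0131454 m = 1.3145 cm.

1 centimeters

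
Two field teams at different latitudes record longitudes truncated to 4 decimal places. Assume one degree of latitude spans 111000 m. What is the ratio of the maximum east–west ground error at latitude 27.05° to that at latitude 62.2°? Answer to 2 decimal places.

Truncating at 4 decimal places can drop up to a full unit in the last place, so the longitude may be off by as much as 0.0001°.
Error at 27.05° = 0.0001° × 111000 × cos 27.05° ≈ 11.1 × 0.8906 = 9.8858 m.
At 62.2°: 0.0001° × 111000 × cos 62.2° = 0.0001 × 111000 × 0.4664 ≈ 5.1769 m.
The ratio reduces to cos 27.05° / cos 62.2° = 0.8906/0.4664 ≈ 1.9096.

1.91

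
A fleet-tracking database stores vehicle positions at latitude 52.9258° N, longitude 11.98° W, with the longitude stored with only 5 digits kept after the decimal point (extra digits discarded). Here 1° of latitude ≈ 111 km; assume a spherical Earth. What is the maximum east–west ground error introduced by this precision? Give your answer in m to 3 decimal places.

Truncating at 5 decimal places can drop up to a full unit in the last place, so the longitude may be off by as much as 1e-05°.
One degree of longitude at 52.9258° is 111000 × cos 52.9258° ≈ 111000 × 0.6028 = 66916.2 m.
East–west error: 1e-05° × 66916.2 m/° ≈ 0.669162 m.

0.669 m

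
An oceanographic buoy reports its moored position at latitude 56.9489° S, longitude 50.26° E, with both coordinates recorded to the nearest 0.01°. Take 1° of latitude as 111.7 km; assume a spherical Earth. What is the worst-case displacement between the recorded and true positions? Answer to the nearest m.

636 m

Rounding to 2 decimal places leaves each coordinate within ±0.005° of the true value.
Latitude error → 0.005 × 111700 = 558.5 m along the meridian.
Longitude error → 0.005 × 111700 × cos 56.9489° = 0.005 × 111700 × 0.5454 ≈ 304.599 m.
Combining orthogonally: (558.5² + 304.599²)^½ ≈ 636.162 m.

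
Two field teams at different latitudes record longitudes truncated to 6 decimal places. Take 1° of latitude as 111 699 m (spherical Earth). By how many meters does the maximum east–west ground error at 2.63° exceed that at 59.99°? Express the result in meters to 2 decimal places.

Truncating at 6 decimal places can drop up to a full unit in the last place, so the longitude may be off by as much as 1e-06°.
Error at 2.63° = 1e-06° × 111699 × cos 2.63° ≈ 0.1117 × 0.9989 = 0.11158 m.
At 59.99°: 1e-06° × 111699 × cos 59.99° = 1e-06 × 111699 × 0.5002 ≈ 0.055866 m.
Difference: 0.11158 − 0.055866 = 0.055715 m.

0.06 meters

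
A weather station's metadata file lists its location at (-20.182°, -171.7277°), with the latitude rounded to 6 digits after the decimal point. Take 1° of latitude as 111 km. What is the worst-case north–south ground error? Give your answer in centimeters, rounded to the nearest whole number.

6 centimeters

Rounding to 6 decimal places leaves the latitude within ±5e-07° of the true value.
Along the meridian that is 5e-07° × 111000 m/° = 0.0555 m.
That is 0.0555 m = 5.55 cm.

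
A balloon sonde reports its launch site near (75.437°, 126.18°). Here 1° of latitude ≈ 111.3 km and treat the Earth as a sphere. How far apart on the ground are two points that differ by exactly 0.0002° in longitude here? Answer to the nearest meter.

At 75.437° a degree of longitude is 111300 × cos 75.437° ≈ 27985.8 m, so 0.0002° corresponds to 5.59715 m.

6 meters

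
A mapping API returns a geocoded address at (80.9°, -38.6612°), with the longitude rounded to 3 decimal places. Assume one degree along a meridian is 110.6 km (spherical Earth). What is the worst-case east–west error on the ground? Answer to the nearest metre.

Rounding to 3 decimal places leaves the longitude within ±0.0005° of the true value.
At latitude 80.9° a degree of longitude spans 110600 m × cos 80.9° = 110600 × 0.1582 ≈ 17492.3 m.
So at most 0.0005° × 17492.3 ≈ 8.74614 m east–west.

9 metres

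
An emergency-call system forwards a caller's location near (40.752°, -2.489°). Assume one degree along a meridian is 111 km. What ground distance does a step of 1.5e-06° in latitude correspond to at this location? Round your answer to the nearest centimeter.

17 centimeters

1.5e-06° × 111000 m/° = 0.1665 m.
That is 0.1665 m = 16.65 cm.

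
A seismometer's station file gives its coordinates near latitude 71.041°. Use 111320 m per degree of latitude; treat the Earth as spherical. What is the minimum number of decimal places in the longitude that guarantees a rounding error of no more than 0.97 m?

5

At 71.041° one degree of longitude covers 111320 × cos 71.041° ≈ 111320 × 0.3249 ≈ 36166.9 m.
With N decimal places the half-ulp bound is 0.5·10⁻ᴺ°, or 0.5·10⁻ᴺ × 36166.9 m on the ground.
Setting 18083.5 × 10⁻ᴺ ≤ 0.97 gives 10ᴺ ≥ 1.864e+04, i.e. N ≥ 4.27.
N = 4 would give 1.81 m (too coarse); N = 5 gives 0.181 m ≤ 0.97 m.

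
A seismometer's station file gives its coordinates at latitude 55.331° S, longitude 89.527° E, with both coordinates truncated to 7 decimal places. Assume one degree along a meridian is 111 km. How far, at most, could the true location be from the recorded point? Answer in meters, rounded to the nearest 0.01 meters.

0.01 meters

Truncating at 7 decimal places can drop up to a full unit in the last place, so each coordinate may be off by as much as 1e-07°.
North–south component: 1e-07° × 111000 = 0.0111 m.
Longitude error → 1e-07 × 111000 × cos 55.331° = 1e-07 × 111000 × 0.5688 ≈ 0.00631406 m.
The two errors are perpendicular, so the maximum displacement is √(0.0111² + 0.00631406²) ≈ 0.0127702 m.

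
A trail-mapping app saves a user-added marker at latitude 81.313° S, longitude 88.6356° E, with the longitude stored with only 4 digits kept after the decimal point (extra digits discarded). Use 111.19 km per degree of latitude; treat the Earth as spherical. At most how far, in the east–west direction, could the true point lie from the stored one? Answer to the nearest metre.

Truncating at 4 decimal places can drop up to a full unit in the last place, so the longitude may be off by as much as 0.0001°.
Parallels shrink by cos φ, so at 81.313° a degree of longitude is 111190 × 0.1510 ≈ 16793.8 m.
East–west error: 0.0001° × 16793.8 m/° ≈ 1.67938 m.

2 metres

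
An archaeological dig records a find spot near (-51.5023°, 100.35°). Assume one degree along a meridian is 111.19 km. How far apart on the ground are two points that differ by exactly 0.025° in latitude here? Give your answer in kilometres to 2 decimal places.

2.78 kilometres

Along a meridian 0.025° is 0.025 × 111190 = 2779.75 m.
That is 2779.75 m = 2.7797 km.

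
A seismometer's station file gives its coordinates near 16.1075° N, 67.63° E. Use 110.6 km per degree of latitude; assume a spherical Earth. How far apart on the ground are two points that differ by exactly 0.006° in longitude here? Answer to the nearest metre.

At 16.1075° a degree of longitude is 110600 × cos 16.1075° ≈ 106258 m, so 0.006° corresponds to 637.549 m.

638 metres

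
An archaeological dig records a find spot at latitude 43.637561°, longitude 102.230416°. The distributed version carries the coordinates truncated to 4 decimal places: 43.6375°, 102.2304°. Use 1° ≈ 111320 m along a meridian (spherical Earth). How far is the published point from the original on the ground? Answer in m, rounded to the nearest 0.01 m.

Δlat = 43.637561 − 43.6375 = +0.000061°; Δlon = 102.230416 − 102.2304 = +0.000016°.
N–S: 0.000061° × 111320 m/° = 6.79052 m.
E–W at 43.6375°: 0.000016° × 111320 × cos 43.6375° = 0.000016 × 111320 × 0.7237 ≈ 1.28903 m.
Distance: √(6.79052² + 1.28903²) ≈ 6.91178 m.

6.91 m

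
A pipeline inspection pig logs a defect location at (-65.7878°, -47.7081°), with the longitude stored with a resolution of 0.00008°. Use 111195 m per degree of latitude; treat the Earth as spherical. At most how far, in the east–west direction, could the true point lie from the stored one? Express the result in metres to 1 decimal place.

With a 0.00008° grid the true value lies within half a step, ±0.00008°/2 = ±4e-05°, of the stored one.
At latitude 65.7878° a degree of longitude spans 111195 m × cos 65.7878° = 111195 × 0.4101 ≈ 45603 m.
Maximum E–W displacement: 4e-05 × 45603 = 1.82412 m.

1.8 metres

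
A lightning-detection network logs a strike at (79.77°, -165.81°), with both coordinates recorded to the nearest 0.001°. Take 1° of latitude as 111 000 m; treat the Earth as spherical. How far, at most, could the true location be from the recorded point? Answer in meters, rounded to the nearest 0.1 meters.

Rounding to 3 decimal places leaves each coordinate within ±0.0005° of the true value.
N–S: 0.0005° × 111000 m/° = 55.5 m.
E–W at 79.77°: 0.0005° × 111000 × cos 79.77° = 0.0005 × 111000 × 0.1776 ≈ 9.8568 m.
The two errors are perpendicular, so the maximum displacement is √(55.5² + 9.8568²) ≈ 56.3685 m.

56.4 meters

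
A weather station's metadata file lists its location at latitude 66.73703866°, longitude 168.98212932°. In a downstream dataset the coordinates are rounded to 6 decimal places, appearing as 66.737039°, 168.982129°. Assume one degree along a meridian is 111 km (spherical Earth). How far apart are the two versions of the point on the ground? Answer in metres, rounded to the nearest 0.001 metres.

0.040 metres

The latitude changed by -0.00000034° and the longitude by +0.00000032°.
N–S: -0.00000034° × 111000 m/° = -0.03774 m.
East–west at this latitude: 0.00000032° × 111000 × cos 66.737° ≈ 0.00000032 × 43839.6 = 0.0140287 m.
Distance: √(0.03774² + 0.0140287²) ≈ 0.040263 m.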